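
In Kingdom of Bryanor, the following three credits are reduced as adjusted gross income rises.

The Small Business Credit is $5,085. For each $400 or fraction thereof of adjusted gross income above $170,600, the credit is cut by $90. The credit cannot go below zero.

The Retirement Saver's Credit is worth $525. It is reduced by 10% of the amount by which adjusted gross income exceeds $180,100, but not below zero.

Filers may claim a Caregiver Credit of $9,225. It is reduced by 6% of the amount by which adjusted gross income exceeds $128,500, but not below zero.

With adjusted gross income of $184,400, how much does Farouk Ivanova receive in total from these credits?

Small Business Credit: income exceeds $170,600 by $13,800, which is 35 full-or-partial $400 increments; reduction = 35 × $90 = $3,150, leaving $1,935.
Retirement Saver's Credit: 10% of the $4,300 excess over $180,100 is $430; credit = $525 − $430 = $95.
Caregiver Credit: 6% of the $55,900 excess over $128,500 is $3,354; credit = $9,225 − $3,354 = $5,871.
Total: $1,935 + $95 + $5,871 = $7,901.

$7,901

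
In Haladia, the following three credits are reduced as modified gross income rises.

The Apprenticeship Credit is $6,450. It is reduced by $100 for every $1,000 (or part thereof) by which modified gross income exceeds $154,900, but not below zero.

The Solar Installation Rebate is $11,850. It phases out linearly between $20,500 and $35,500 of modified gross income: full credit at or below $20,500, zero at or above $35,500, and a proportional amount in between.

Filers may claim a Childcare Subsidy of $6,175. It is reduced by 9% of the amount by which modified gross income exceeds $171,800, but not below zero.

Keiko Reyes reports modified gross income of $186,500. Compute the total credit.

Apprenticeship Credit: income exceeds $154,900 by $31,600, which is 32 full-or-partial $1,000 increments; reduction = 32 × $100 = $3,200, leaving $3,250.
Solar Installation Rebate: $186,500 is at or above $35,500, so the credit is $0.
Childcare Subsidy: 9% of the $14,700 excess over $171,800 is $1,323; credit = $6,175 − $1,323 = $4,852.
Total: $3,250 + $0 + $4,852 = $8,102.

$8,102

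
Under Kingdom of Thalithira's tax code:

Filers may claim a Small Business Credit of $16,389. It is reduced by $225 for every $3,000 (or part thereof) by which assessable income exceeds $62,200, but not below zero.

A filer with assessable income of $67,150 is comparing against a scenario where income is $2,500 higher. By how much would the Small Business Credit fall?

At $67,150 — income exceeds $62,200 by $4,950, which is 2 full-or-partial $3,000 increments; reduction = 2 × $225 = $450, leaving $15,939.
At $69,650 — income exceeds $62,200 by $7,450, which is 3 full-or-partial $3,000 increments; reduction = 3 × $225 = $675, leaving $15,714.
Lost: $15,939 − $15,714 = $225.

$225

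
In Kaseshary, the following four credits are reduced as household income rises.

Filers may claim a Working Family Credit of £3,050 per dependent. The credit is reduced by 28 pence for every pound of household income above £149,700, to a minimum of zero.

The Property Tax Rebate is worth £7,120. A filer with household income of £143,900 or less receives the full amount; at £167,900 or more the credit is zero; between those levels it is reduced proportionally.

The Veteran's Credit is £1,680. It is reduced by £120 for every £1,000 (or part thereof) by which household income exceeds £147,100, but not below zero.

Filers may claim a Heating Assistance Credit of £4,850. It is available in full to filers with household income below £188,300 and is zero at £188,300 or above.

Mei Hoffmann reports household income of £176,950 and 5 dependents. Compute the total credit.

Working Family Credit: base = 5 × £3,050 = £15,250. 28% of the £27,250 excess over £149,700 is £7,630; credit = £15,250 − £7,630 = £7,620.
Property Tax Rebate: £176,950 is at or above £167,900, so the credit is £0.
Veteran's Credit: income exceeds £147,100 by £29,850 → 30 increments × £120 = £3,600 ≥ base, so the credit is £0.
Heating Assistance Credit: £176,950 is below the £188,300 cutoff, so the full £4,850 applies.
Total: £7,620 + £0 + £0 + £4,850 = £12,470.

£12,470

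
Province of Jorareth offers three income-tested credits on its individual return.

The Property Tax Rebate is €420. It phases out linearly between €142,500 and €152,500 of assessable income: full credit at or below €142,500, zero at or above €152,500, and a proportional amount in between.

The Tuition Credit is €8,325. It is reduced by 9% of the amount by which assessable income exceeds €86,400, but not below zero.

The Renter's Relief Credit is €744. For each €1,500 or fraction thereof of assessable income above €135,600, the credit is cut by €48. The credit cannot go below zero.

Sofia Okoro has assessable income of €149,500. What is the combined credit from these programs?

€3,036

Property Tax Rebate: €149,500 is €7,000 into a €10,000 phase-out range, leaving 3,000/10,000 of the credit: €420 × 3,000/10,000 = €126.
Tuition Credit: 9% of the €63,100 excess over €86,400 is €5,679; credit = €8,325 − €5,679 = €2,646.
Renter's Relief Credit: income exceeds €135,600 by €13,900, which is 10 full-or-partial €1,500 increments; reduction = 10 × €48 = €480, leaving €264.
Total: €126 + €2,646 + €264 = €3,036.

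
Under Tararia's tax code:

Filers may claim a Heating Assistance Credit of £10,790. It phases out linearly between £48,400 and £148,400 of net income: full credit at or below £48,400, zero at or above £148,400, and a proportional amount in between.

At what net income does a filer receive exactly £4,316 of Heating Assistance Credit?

£4,316 is 4,316/10,790 of the full £10,790, so 6,474/10,790 of the £100,000 range has been used: income = £48,400 + £100,000 × 6,474/10,790 = £108,400.

£108,400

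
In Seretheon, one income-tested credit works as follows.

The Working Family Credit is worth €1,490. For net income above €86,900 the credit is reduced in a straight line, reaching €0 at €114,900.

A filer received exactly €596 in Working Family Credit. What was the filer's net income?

€596 is 596/1,490 of the full €1,490, so 894/1,490 of the €28,000 range has been used: income = €86,900 + €28,000 × 894/1,490 = €103,700.

€103,700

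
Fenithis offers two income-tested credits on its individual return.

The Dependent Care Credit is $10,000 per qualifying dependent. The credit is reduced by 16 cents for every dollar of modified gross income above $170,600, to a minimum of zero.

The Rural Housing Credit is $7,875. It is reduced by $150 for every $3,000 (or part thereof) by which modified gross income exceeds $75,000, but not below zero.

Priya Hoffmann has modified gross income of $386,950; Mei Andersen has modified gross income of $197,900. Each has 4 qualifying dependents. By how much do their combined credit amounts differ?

$31,973

Priya ($386,950): Dependent Care Credit: base = 4 × $10,000 = $40,000. 16% of the $216,350 excess over $170,600 is $34,616; credit = $40,000 − $34,616 = $5,384. Rural Housing Credit: income exceeds $75,000 by $311,950 → 104 increments × $150 = $15,600 ≥ base, so the credit is $0. total $5,384 + $0 = $5,384
Mei ($197,900): Dependent Care Credit: base = 4 × $10,000 = $40,000. 16% of the $27,300 excess over $170,600 is $4,368; credit = $40,000 − $4,368 = $35,632. Rural Housing Credit: income exceeds $75,000 by $122,900, which is 41 full-or-partial $3,000 increments; reduction = 41 × $150 = $6,150, leaving $1,725. total $35,632 + $1,725 = $37,357
Difference: |$5,384 − $37,357| = $31,973.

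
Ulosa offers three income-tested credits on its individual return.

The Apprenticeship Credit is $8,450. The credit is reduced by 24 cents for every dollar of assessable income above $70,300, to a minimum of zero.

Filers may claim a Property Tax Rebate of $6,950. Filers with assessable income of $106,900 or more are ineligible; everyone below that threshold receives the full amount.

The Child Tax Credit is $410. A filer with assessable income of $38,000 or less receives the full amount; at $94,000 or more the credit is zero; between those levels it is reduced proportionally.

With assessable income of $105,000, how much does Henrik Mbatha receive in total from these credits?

$7,072

Apprenticeship Credit: 24% of the $34,700 excess over $70,300 is $8,328; credit = $8,450 − $8,328 = $122.
Property Tax Rebate: $105,000 is below the $106,900 cutoff, so the full $6,950 applies.
Child Tax Credit: $105,000 is at or above $94,000, so the credit is $0.
Total: $122 + $6,950 + $0 = $7,072.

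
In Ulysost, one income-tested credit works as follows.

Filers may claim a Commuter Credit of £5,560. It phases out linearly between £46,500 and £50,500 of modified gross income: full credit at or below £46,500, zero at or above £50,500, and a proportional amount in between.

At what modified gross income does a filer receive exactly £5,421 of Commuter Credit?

£5,421 is 5,421/5,560 of the full £5,560, so 139/5,560 of the £4,000 range has been used: income = £46,500 + £4,000 × 139/5,560 = £46,600.

£46,600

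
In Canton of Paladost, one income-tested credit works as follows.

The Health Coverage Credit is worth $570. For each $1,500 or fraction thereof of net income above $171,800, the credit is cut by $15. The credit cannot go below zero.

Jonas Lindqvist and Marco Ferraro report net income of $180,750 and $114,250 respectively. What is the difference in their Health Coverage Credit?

Jonas ($180,750): Health Coverage Credit: income exceeds $171,800 by $8,950, which is 6 full-or-partial $1,500 increments; reduction = 6 × $15 = $90, leaving $480.
Marco ($114,250): Health Coverage Credit: $114,250 is at or below the $171,800 threshold, so the full $570 applies.
Difference: |$480 − $570| = $90.

$90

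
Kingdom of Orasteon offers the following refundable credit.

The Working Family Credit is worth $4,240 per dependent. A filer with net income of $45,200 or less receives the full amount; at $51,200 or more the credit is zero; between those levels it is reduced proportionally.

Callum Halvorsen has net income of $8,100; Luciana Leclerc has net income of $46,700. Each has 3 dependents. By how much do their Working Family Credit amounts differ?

Callum ($8,100): Working Family Credit: base = 3 × $4,240 = $12,720. $8,100 is at or below the $45,200 threshold, so the full $12,720 applies.
Luciana ($46,700): Working Family Credit: base = 3 × $4,240 = $12,720. $46,700 is $1,500 into a $6,000 phase-out range, leaving 4,500/6,000 of the credit: $12,720 × 4,500/6,000 = $9,540.
Difference: |$12,720 − $9,540| = $3,180.

$3,180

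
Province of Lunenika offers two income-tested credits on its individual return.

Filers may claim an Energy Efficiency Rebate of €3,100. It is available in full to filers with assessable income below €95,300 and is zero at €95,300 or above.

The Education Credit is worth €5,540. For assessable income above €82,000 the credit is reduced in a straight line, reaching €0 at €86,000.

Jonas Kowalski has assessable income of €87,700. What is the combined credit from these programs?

€3,100

Energy Efficiency Rebate: €87,700 is below the €95,300 cutoff, so the full €3,100 applies.
Education Credit: €87,700 is at or above €86,000, so the credit is €0.
Total: €3,100 + €0 = €3,100.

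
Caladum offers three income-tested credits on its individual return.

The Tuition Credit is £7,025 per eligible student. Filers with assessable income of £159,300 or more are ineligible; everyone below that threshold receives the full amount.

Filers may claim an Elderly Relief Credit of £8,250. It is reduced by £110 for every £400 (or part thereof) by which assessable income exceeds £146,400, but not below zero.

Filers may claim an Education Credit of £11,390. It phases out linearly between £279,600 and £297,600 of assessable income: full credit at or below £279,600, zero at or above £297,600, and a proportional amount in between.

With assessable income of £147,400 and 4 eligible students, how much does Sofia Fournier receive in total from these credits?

Tuition Credit: base = 4 × £7,025 = £28,100. £147,400 is below the £159,300 cutoff, so the full £28,100 applies.
Elderly Relief Credit: income exceeds £146,400 by £1,000, which is 3 full-or-partial £400 increments; reduction = 3 × £110 = £330, leaving £7,920.
Education Credit: £147,400 is at or below the £279,600 threshold, so the full £11,390 applies.
Total: £28,100 + £7,920 + £11,390 = £47,410.

£47,410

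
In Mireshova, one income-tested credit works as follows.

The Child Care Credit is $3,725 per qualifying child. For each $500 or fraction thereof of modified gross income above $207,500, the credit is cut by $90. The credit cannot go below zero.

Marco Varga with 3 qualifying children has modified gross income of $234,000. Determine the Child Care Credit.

$6,405

Child Care Credit: base = 3 × $3,725 = $11,175. income exceeds $207,500 by $26,500, which is 53 full-or-partial $500 increments; reduction = 53 × $90 = $4,770, leaving $6,405.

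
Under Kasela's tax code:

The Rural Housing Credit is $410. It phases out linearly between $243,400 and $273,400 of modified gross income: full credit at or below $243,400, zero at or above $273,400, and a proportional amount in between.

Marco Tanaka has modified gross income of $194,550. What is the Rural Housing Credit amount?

Rural Housing Credit: $194,550 is at or below the $243,400 threshold, so the full $410 applies.

$410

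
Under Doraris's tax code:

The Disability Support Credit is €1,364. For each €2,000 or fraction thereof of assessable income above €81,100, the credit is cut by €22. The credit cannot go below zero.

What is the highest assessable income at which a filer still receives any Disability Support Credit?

€203,100

After 61 increments the reduction is 61 × €22 = €1,342, leaving €22; one more increment wipes it out. Increment 61 ends at excess 61 × €2,000 = €122,000, so the highest qualifying income is €81,100 + €122,000 = €203,100.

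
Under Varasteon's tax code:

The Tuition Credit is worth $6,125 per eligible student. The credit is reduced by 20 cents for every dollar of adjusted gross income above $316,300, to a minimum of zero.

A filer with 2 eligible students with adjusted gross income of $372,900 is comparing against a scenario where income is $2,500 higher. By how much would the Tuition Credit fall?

At $372,900 — base = 2 × $6,125 = $12,250. 20% of the $56,600 excess over $316,300 is $11,320; credit = $12,250 − $11,320 = $930.
At $375,400 — base = 2 × $6,125 = $12,250. 20% of the $59,100 excess over $316,300 is $11,820; credit = $12,250 − $11,820 = $430.
Lost: $930 − $430 = $500.

$500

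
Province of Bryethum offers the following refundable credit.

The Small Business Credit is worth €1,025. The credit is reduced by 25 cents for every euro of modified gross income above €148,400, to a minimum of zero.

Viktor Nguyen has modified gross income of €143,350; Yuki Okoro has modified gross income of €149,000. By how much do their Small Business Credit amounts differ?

€150

Viktor (€143,350): Small Business Credit: €143,350 is at or below the €148,400 threshold, so the full €1,025 applies.
Yuki (€149,000): Small Business Credit: 25% of the €600 excess over €148,400 is €150; credit = €1,025 − €150 = €875.
Difference: |€1,025 − €875| = €150.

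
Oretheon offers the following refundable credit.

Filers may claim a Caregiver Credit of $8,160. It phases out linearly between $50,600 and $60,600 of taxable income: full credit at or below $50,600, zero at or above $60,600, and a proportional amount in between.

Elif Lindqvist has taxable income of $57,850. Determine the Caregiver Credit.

$2,244

Caregiver Credit: $57,850 is $7,250 into a $10,000 phase-out range, leaving 2,750/10,000 of the credit: $8,160 × 2,750/10,000 = $2,244.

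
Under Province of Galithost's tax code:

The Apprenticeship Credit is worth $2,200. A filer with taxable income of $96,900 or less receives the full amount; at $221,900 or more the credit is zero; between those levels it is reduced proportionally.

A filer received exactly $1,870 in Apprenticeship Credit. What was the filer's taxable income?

$115,650

$1,870 is 1,870/2,200 of the full $2,200, so 330/2,200 of the $125,000 range has been used: income = $96,900 + $125,000 × 330/2,200 = $115,650.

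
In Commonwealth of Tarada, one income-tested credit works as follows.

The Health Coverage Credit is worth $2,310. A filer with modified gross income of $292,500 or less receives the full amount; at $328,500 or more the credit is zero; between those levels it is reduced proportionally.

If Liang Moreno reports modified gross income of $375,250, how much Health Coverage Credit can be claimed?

$0

Health Coverage Credit: $375,250 is at or above $328,500, so the credit is $0.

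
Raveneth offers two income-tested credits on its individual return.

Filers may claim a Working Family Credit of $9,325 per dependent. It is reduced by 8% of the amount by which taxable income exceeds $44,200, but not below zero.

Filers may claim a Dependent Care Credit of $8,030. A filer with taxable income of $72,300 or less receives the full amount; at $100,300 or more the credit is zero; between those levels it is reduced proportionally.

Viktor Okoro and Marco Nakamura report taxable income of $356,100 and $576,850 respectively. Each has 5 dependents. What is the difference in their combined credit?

Viktor ($356,100): Working Family Credit: base = 5 × $9,325 = $46,625. 8% of the $311,900 excess over $44,200 is $24,952; credit = $46,625 − $24,952 = $21,673. Dependent Care Credit: $356,100 is at or above $100,300, so the credit is $0. total $21,673 + $0 = $21,673
Marco ($576,850): Working Family Credit: base = 5 × $9,325 = $46,625. 8% of the $532,650 excess over $44,200 is $42,612; credit = $46,625 − $42,612 = $4,013. Dependent Care Credit: $576,850 is at or above $100,300, so the credit is $0. total $4,013 + $0 = $4,013
Difference: |$21,673 − $4,013| = $17,660.

$17,660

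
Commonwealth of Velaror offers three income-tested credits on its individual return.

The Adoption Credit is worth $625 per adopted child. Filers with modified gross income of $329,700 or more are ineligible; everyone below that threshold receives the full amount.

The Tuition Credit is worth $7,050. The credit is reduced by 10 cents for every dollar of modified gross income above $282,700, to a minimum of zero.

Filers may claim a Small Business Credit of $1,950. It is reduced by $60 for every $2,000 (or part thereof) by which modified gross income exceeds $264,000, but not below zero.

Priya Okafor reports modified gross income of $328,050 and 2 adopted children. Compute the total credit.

$3,765

Adoption Credit: base = 2 × $625 = $1,250. $328,050 is below the $329,700 cutoff, so the full $1,250 applies.
Tuition Credit: 10% of the $45,350 excess over $282,700 is $4,535; credit = $7,050 − $4,535 = $2,515.
Small Business Credit: income exceeds $264,000 by $64,050 → 33 increments × $60 = $1,980 ≥ base, so the credit is $0.
Total: $1,250 + $2,515 + $0 = $3,765.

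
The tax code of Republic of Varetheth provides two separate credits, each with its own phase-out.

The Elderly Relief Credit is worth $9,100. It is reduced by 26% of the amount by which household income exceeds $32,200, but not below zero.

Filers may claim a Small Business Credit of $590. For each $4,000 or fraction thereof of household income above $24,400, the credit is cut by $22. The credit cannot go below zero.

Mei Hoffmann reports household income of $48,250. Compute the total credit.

$5,385

Elderly Relief Credit: 26% of the $16,050 excess over $32,200 is $4,173; credit = $9,100 − $4,173 = $4,927.
Small Business Credit: income exceeds $24,400 by $23,850, which is 6 full-or-partial $4,000 increments; reduction = 6 × $22 = $132, leaving $458.
Total: $4,927 + $458 = $5,385.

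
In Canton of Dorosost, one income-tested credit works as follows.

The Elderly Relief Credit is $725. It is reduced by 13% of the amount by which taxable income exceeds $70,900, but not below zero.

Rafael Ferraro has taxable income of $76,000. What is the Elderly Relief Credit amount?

$62

Elderly Relief Credit: 13% of the $5,100 excess over $70,900 is $663; credit = $725 − $663 = $62.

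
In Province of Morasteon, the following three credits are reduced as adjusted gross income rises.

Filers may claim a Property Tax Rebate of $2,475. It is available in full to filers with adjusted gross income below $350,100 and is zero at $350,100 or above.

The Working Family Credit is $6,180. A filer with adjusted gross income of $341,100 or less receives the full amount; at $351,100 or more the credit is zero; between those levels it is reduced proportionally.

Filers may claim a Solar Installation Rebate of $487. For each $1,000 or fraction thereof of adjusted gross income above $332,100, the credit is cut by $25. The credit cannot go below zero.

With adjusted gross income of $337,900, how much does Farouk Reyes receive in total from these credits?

$8,992

Property Tax Rebate: $337,900 is below the $350,100 cutoff, so the full $2,475 applies.
Working Family Credit: $337,900 is at or below the $341,100 threshold, so the full $6,180 applies.
Solar Installation Rebate: income exceeds $332,100 by $5,800, which is 6 full-or-partial $1,000 increments; reduction = 6 × $25 = $150, leaving $337.
Total: $2,475 + $6,180 + $337 = $8,992.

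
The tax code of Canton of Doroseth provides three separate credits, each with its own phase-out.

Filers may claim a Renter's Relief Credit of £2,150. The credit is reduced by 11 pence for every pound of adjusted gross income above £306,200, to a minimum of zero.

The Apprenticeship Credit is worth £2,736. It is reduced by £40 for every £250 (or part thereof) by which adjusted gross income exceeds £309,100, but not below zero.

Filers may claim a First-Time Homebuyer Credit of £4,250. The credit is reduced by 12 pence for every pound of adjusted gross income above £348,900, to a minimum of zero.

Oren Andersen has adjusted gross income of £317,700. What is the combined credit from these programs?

£6,471

Renter's Relief Credit: 11% of the £11,500 excess over £306,200 is £1,265; credit = £2,150 − £1,265 = £885.
Apprenticeship Credit: income exceeds £309,100 by £8,600, which is 35 full-or-partial £250 increments; reduction = 35 × £40 = £1,400, leaving £1,336.
First-Time Homebuyer Credit: £317,700 is at or below the £348,900 threshold, so the full £4,250 applies.
Total: £885 + £1,336 + £4,250 = £6,471.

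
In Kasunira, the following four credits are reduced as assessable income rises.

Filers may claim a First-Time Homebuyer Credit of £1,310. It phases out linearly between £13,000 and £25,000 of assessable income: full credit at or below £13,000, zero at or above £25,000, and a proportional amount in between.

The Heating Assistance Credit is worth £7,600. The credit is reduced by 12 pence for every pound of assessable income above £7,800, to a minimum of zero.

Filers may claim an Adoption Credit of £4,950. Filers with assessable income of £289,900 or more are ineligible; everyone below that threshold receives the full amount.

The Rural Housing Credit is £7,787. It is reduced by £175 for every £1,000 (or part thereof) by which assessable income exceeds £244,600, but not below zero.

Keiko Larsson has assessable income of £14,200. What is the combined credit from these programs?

First-Time Homebuyer Credit: £14,200 is £1,200 into a £12,000 phase-out range, leaving 10,800/12,000 of the credit: £1,310 × 10,800/12,000 = £1,179.
Heating Assistance Credit: 12% of the £6,400 excess over £7,800 is £768; credit = £7,600 − £768 = £6,832.
Adoption Credit: £14,200 is below the £289,900 cutoff, so the full £4,950 applies.
Rural Housing Credit: £14,200 is at or below the £244,600 threshold, so the full £7,787 applies.
Total: £1,179 + £6,832 + £4,950 + £7,787 = £20,748.

£20,748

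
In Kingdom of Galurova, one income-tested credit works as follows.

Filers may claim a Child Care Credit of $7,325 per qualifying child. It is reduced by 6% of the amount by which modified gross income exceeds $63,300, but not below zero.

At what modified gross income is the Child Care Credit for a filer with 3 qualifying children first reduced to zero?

$429,550

Full credit = 3 × $7,325 = $21,975.
The credit falls by 6% of each dollar above $63,300, so it reaches zero when the excess is $21,975 / 6% = $366,250: income = $63,300 + $366,250 = $429,550.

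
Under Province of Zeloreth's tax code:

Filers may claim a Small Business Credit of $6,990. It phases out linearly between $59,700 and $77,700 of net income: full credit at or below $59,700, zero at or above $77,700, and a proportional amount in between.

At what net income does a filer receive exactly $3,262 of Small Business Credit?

$69,300

$3,262 is 3,262/6,990 of the full $6,990, so 3,728/6,990 of the $18,000 range has been used: income = $59,700 + $18,000 × 3,728/6,990 = $69,300.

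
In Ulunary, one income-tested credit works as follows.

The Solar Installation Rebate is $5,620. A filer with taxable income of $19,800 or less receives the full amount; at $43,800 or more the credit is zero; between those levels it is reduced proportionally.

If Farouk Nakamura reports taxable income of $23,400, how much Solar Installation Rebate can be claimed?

Solar Installation Rebate: $23,400 is $3,600 into a $24,000 phase-out range, leaving 20,400/24,000 of the credit: $5,620 × 20,400/24,000 = $4,777.

$4,777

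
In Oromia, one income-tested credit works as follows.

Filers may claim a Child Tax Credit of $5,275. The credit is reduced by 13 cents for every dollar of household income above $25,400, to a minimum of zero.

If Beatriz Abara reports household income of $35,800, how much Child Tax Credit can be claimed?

Child Tax Credit: 13% of the $10,400 excess over $25,400 is $1,352; credit = $5,275 − $1,352 = $3,923.

$3,923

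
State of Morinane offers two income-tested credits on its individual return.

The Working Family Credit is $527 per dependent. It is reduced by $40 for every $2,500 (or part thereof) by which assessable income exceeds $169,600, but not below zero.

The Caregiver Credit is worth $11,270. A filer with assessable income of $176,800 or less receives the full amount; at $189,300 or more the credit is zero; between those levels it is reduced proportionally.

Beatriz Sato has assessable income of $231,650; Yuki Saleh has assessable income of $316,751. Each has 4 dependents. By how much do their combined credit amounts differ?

$1,108

Beatriz ($231,650): Working Family Credit: base = 4 × $527 = $2,108. income exceeds $169,600 by $62,050, which is 25 full-or-partial $2,500 increments; reduction = 25 × $40 = $1,000, leaving $1,108. Caregiver Credit: $231,650 is at or above $189,300, so the credit is $0. total $1,108 + $0 = $1,108
Yuki ($316,751): Working Family Credit: base = 4 × $527 = $2,108. income exceeds $169,600 by $147,151 → 59 increments × $40 = $2,360 ≥ base, so the credit is $0. Caregiver Credit: $316,751 is at or above $189,300, so the credit is $0. total $0 + $0 = $0
Difference: |$1,108 − $0| = $1,108.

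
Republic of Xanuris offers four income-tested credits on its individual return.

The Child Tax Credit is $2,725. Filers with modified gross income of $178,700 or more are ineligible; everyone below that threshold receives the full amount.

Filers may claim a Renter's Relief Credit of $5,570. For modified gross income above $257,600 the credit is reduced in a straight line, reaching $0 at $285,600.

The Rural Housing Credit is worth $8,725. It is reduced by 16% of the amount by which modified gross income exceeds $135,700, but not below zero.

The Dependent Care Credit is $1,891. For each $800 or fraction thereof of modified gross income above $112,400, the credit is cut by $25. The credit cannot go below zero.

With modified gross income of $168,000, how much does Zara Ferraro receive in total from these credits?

$11,993

Child Tax Credit: $168,000 is below the $178,700 cutoff, so the full $2,725 applies.
Renter's Relief Credit: $168,000 is at or below the $257,600 threshold, so the full $5,570 applies.
Rural Housing Credit: 16% of the $32,300 excess over $135,700 is $5,168; credit = $8,725 − $5,168 = $3,557.
Dependent Care Credit: income exceeds $112,400 by $55,600, which is 70 full-or-partial $800 increments; reduction = 70 × $25 = $1,750, leaving $141.
Total: $2,725 + $5,570 + $3,557 + $141 = $11,993.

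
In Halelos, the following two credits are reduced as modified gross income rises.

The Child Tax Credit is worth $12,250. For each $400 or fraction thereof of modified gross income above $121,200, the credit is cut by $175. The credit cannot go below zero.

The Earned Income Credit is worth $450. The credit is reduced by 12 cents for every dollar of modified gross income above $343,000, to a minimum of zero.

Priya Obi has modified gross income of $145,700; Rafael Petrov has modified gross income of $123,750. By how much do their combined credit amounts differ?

Priya ($145,700): Child Tax Credit: income exceeds $121,200 by $24,500, which is 62 full-or-partial $400 increments; reduction = 62 × $175 = $10,850, leaving $1,400. Earned Income Credit: $145,700 is at or below the $343,000 threshold, so the full $450 applies. total $1,400 + $450 = $1,850
Rafael ($123,750): Child Tax Credit: income exceeds $121,200 by $2,550, which is 7 full-or-partial $400 increments; reduction = 7 × $175 = $1,225, leaving $11,025. Earned Income Credit: $123,750 is at or below the $343,000 threshold, so the full $450 applies. total $11,025 + $450 = $11,475
Difference: |$1,850 − $11,475| = $9,625.

$9,625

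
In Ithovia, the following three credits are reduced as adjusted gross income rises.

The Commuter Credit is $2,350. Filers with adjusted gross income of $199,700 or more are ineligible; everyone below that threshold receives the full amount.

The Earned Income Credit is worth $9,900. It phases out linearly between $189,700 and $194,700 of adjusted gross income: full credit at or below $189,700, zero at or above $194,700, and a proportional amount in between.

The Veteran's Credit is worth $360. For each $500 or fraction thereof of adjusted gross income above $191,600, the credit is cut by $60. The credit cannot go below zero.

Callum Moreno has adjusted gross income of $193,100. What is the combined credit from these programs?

$5,698

Commuter Credit: $193,100 is below the $199,700 cutoff, so the full $2,350 applies.
Earned Income Credit: $193,100 is $3,400 into a $5,000 phase-out range, leaving 1,600/5,000 of the credit: $9,900 × 1,600/5,000 = $3,168.
Veteran's Credit: income exceeds $191,600 by $1,500, which is 3 full-or-partial $500 increments; reduction = 3 × $60 = $180, leaving $180.
Total: $2,350 + $3,168 + $180 = $5,698.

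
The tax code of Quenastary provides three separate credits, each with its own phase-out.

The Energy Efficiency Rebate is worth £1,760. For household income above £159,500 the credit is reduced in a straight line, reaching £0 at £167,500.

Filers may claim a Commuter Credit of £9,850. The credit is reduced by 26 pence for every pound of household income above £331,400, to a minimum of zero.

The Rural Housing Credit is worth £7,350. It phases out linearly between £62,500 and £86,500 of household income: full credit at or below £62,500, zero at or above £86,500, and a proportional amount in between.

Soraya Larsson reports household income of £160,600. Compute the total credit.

Energy Efficiency Rebate: £160,600 is £1,100 into a £8,000 phase-out range, leaving 6,900/8,000 of the credit: £1,760 × 6,900/8,000 = £1,518.
Commuter Credit: £160,600 is at or below the £331,400 threshold, so the full £9,850 applies.
Rural Housing Credit: £160,600 is at or above £86,500, so the credit is £0.
Total: £1,518 + £9,850 + £0 = £11,368.

£11,368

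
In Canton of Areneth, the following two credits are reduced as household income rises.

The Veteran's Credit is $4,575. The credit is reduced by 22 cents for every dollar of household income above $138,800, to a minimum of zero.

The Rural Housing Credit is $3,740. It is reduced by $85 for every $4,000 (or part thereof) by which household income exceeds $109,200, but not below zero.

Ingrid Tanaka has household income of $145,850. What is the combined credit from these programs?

$5,914

Veteran's Credit: 22% of the $7,050 excess over $138,800 is $1,551; credit = $4,575 − $1,551 = $3,024.
Rural Housing Credit: income exceeds $109,200 by $36,650, which is 10 full-or-partial $4,000 increments; reduction = 10 × $85 = $850, leaving $2,890.
Total: $3,024 + $2,890 = $5,914.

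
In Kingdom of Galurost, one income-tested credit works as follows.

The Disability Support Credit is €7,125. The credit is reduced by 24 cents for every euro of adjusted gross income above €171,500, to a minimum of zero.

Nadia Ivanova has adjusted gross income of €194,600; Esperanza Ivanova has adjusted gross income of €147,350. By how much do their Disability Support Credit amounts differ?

€5,544

Nadia (€194,600): Disability Support Credit: 24% of the €23,100 excess over €171,500 is €5,544; credit = €7,125 − €5,544 = €1,581.
Esperanza (€147,350): Disability Support Credit: €147,350 is at or below the €171,500 threshold, so the full €7,125 applies.
Difference: |€1,581 − €7,125| = €5,544.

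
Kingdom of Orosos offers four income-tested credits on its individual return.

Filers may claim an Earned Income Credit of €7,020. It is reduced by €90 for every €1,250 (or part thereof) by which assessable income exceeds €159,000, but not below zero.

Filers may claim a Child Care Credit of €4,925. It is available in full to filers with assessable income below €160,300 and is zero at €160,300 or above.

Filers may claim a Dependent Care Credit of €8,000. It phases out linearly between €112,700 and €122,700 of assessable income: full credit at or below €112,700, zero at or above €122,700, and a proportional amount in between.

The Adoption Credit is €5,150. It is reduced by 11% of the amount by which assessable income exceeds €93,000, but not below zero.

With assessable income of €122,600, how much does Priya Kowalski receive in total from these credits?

Earned Income Credit: €122,600 is at or below the €159,000 threshold, so the full €7,020 applies.
Child Care Credit: €122,600 is below the €160,300 cutoff, so the full €4,925 applies.
Dependent Care Credit: €122,600 is €9,900 into a €10,000 phase-out range, leaving 100/10,000 of the credit: €8,000 × 100/10,000 = €80.
Adoption Credit: 11% of the €29,600 excess over €93,000 is €3,256; credit = €5,150 − €3,256 = €1,894.
Total: €7,020 + €4,925 + €80 + €1,894 = €13,919.

€13,919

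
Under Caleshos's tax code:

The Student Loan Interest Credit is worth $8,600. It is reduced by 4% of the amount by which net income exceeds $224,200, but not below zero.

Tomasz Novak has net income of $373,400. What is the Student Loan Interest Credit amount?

Student Loan Interest Credit: 4% of the $149,200 excess over $224,200 is $5,968; credit = $8,600 − $5,968 = $2,632.

$2,632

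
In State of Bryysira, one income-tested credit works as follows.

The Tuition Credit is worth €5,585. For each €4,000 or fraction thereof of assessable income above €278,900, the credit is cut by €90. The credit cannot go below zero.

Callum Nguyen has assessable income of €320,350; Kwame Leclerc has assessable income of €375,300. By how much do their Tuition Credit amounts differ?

€1,260

Callum (€320,350): Tuition Credit: income exceeds €278,900 by €41,450, which is 11 full-or-partial €4,000 increments; reduction = 11 × €90 = €990, leaving €4,595.
Kwame (€375,300): Tuition Credit: income exceeds €278,900 by €96,400, which is 25 full-or-partial €4,000 increments; reduction = 25 × €90 = €2,250, leaving €3,335.
Difference: |€4,595 − €3,335| = €1,260.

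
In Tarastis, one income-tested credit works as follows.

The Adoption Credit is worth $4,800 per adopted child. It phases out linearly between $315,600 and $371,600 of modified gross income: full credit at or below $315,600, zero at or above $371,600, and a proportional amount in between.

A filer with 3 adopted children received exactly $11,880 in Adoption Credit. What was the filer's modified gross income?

Full credit = 3 × $4,800 = $14,400.
$11,880 is 11,880/14,400 of the full $14,400, so 2,520/14,400 of the $56,000 range has been used: income = $315,600 + $56,000 × 2,520/14,400 = $325,400.

$325,400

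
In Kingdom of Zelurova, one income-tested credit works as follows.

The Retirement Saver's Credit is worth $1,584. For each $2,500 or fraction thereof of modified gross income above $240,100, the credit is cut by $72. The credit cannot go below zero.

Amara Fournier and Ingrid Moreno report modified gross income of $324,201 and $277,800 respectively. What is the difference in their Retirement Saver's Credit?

Amara ($324,201): Retirement Saver's Credit: income exceeds $240,100 by $84,101 → 34 increments × $72 = $2,448 ≥ base, so the credit is $0.
Ingrid ($277,800): Retirement Saver's Credit: income exceeds $240,100 by $37,700, which is 16 full-or-partial $2,500 increments; reduction = 16 × $72 = $1,152, leaving $432.
Difference: |$0 − $432| = $432.

$432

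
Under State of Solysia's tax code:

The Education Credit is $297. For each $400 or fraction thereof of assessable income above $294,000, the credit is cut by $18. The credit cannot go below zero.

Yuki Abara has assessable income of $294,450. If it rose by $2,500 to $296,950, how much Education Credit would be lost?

$108

At $294,450 — income exceeds $294,000 by $450, which is 2 full-or-partial $400 increments; reduction = 2 × $18 = $36, leaving $261.
At $296,950 — income exceeds $294,000 by $2,950, which is 8 full-or-partial $400 increments; reduction = 8 × $18 = $144, leaving $153.
Lost: $261 − $153 = $108.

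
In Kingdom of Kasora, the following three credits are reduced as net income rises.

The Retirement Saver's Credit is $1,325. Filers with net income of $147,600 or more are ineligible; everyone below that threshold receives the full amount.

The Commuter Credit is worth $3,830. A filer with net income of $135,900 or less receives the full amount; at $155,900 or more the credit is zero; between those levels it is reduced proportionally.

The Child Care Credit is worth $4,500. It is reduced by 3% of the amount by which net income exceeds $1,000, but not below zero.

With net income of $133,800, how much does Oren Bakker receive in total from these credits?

$5,671

Retirement Saver's Credit: $133,800 is below the $147,600 cutoff, so the full $1,325 applies.
Commuter Credit: $133,800 is at or below the $135,900 threshold, so the full $3,830 applies.
Child Care Credit: 3% of the $132,800 excess over $1,000 is $3,984; credit = $4,500 − $3,984 = $516.
Total: $1,325 + $3,830 + $516 = $5,671.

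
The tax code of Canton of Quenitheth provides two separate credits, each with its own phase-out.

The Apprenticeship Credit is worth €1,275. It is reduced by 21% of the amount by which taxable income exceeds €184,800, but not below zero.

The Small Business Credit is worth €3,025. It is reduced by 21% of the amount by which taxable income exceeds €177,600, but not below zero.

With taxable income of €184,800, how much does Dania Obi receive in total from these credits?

€2,788

Apprenticeship Credit: €184,800 is at or below the €184,800 threshold, so the full €1,275 applies.
Small Business Credit: 21% of the €7,200 excess over €177,600 is €1,512; credit = €3,025 − €1,512 = €1,513.
Total: €1,275 + €1,513 = €2,788.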